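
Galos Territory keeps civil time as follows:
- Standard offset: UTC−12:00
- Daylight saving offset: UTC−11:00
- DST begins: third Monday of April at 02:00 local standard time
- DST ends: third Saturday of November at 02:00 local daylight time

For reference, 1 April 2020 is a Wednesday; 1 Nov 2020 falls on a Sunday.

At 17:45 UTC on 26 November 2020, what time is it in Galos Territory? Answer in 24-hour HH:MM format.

1 April 2020 is a Wednesday, so the first Monday is April 6 and the third is April 20.
1 November 2020 is a Sunday, so the first Saturday is November 7 and the third is November 21.
At the standard offset (UTC−12:00), 17:45 UTC − 12h = 05:45 Galos Territory standard time.
The standard-time date in Galos Territory, 26 November 2020, does not fall between 20 April and 21 November, so daylight saving is not in effect and Galos Territory is at UTC−12:00.
17:45 UTC − 12h = 05:45 local.

05:45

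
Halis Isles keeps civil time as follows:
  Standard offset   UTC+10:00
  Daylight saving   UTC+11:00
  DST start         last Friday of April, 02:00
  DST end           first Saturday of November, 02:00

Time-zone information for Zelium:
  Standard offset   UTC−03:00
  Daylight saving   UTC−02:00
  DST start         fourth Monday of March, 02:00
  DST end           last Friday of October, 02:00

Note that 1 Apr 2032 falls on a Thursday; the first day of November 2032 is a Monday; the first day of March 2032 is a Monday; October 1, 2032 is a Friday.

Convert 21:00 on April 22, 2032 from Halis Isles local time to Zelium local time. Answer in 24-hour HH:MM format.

09:00

1 April 2032 is a Thursday, so Fridays fall on 2, 9, 16, 23, 30; the last is April 30.
1 November 2032 is a Monday, so the first Saturday is November 6.
April 22, 2032 does not fall between 30 April and 6 November, so daylight saving is not in effect and Halis Isles is at UTC+10:00.
21:00 Halis Isles − 10h = 11:00 UTC.
1 March 2032 is a Monday, so the first Monday is March 1 and the fourth is March 22.
1 October 2032 is a Friday, so Fridays fall on 1, 8, 15, 22, 29; the last is October 29.
At the standard offset (UTC−03:00), 11:00 UTC − 3h = 08:00 Zelium standard time.
The standard-time date in Zelium, April 22, 2032, falls between 22 March and 29 October, so daylight saving is in effect and Zelium is at UTC−02:00.
11:00 UTC − 2h = 09:00 Zelium.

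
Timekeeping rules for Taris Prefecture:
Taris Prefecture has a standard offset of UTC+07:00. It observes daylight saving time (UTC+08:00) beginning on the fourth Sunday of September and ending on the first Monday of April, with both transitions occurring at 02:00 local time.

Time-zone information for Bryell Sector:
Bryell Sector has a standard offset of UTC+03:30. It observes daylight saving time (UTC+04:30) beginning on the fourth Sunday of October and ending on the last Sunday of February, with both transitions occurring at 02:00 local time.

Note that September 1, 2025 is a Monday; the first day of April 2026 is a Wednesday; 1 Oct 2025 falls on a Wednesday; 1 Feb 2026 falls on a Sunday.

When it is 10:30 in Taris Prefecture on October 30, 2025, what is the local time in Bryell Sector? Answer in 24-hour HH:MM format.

1 September 2025 is a Monday, so the first Sunday is September 7 and the fourth is September 28.
1 April 2026 is a Wednesday, so the first Monday is April 6.
October 30, 2025 falls between 28 September 2025 and 6 April 2026, so daylight saving is in effect and Taris Prefecture is at UTC+08:00.
10:30 Taris Prefecture − 8h = 02:30 UTC.
1 October 2025 is a Wednesday, so the first Sunday is October 5 and the fourth is October 26.
1 February 2026 is a Sunday, so Sundays fall on 1, 8, 15, 22; the last is February 22.
At the standard offset (UTC+03:30), 02:30 UTC + 3h30m = 06:00 Bryell Sector standard time.
Daylight saving runs 26 October 2025 – 22 February 2026; the standard-time date in Bryell Sector, October 30, 2025, is inside that window, so Bryell Sector is at UTC+04:30.
02:30 UTC + 4h30m = 07:00 Bryell Sector.

07:00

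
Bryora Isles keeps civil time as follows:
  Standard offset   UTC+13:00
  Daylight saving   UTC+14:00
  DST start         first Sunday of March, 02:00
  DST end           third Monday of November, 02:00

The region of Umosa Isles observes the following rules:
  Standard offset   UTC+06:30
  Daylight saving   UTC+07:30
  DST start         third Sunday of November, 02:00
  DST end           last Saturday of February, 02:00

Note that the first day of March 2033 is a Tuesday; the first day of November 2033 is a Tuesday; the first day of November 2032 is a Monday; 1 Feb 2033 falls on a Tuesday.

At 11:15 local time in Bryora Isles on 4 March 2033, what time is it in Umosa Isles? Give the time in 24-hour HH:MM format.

04:45

1 March 2033 is a Tuesday, so the first Sunday is March 6.
1 November 2033 is a Tuesday, so the first Monday is November 7 and the third is November 21.
4 March 2033 is outside the daylight-saving period (6 March – 21 November), so Bryora Isles is on standard time, UTC+13:00.
11:15 Bryora Isles − 13h = 22:15 UTC (rolling into the previous day, 3 March 2033).
1 November 2032 is a Monday, so the first Sunday is November 7 and the third is November 21.
1 February 2033 is a Tuesday, so Saturdays fall on 5, 12, 19, 26; the last is February 26.
At the standard offset (UTC+06:30), 22:15 UTC + 6h30m = 04:45 Umosa Isles standard time (rolling into the next day, 4 March 2033).
Daylight saving runs 21 November 2032 – 26 February 2033; the standard-time date in Umosa Isles, 4 March 2033, is outside that window, so Umosa Isles is on standard time at UTC+06:30.
22:15 UTC + 6h30m = 04:45 Umosa Isles (rolling into the next day, 4 March 2033).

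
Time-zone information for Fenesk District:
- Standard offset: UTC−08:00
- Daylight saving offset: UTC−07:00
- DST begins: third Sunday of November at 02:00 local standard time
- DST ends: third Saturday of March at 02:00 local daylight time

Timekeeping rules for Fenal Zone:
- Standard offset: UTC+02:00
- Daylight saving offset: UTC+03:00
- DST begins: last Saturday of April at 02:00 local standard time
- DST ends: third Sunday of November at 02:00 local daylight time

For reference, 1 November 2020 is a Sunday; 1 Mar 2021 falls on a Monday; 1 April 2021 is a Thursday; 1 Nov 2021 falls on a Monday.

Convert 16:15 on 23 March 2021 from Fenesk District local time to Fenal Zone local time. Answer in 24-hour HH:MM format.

1 November 2020 is a Sunday, so the first Sunday is November 1 and the third is November 15.
1 March 2021 is a Monday, so the first Saturday is March 6 and the third is March 20.
23 March 2021 is outside the daylight-saving period (15 November 2020 – 20 March 2021), so Fenesk District is on standard time, UTC−08:00.
16:15 Fenesk District + 8h = 00:15 UTC (rolling into the next day, 24 March 2021).
1 April 2021 is a Thursday, so Saturdays fall on 3, 10, 17, 24; the last is April 24.
1 November 2021 is a Monday, so the first Sunday is November 7 and the third is November 21.
At the standard offset (UTC+02:00), 00:15 UTC + 2h = 02:15 Fenal Zone standard time.
Daylight saving runs 24 April – 21 November; the standard-time date in Fenal Zone, 24 March 2021, is outside that window, so Fenal Zone is on standard time at UTC+02:00.
00:15 UTC + 2h = 02:15 Fenal Zone.

02:15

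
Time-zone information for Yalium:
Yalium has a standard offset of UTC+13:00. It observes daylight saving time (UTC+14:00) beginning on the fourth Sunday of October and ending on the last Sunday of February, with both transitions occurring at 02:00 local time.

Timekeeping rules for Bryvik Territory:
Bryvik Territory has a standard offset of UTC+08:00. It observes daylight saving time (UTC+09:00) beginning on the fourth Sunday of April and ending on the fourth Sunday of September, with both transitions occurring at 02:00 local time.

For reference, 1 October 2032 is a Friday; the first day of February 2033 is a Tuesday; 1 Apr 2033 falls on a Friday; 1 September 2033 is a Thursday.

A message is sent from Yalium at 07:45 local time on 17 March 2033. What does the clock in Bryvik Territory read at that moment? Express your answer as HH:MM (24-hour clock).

1 October 2032 is a Friday, so the first Sunday is October 3 and the fourth is October 24.
1 February 2033 is a Tuesday, so Sundays fall on 6, 13, 20, 27; the last is February 27.
17 March 2033 is outside the daylight-saving period (24 October 2032 – 27 February 2033), so Yalium is on standard time, UTC+13:00.
07:45 Yalium − 13h = 18:45 UTC (rolling into the previous day, 16 March 2033).
1 April 2033 is a Friday, so the first Sunday is April 3 and the fourth is April 24.
1 September 2033 is a Thursday, so the first Sunday is September 4 and the fourth is September 25.
At the standard offset (UTC+08:00), 18:45 UTC + 8h = 02:45 Bryvik Territory standard time (rolling into the next day, 17 March 2033).
The standard-time date in Bryvik Territory, 17 March 2033, does not fall between 24 April and 25 September, so daylight saving is not in effect and Bryvik Territory is at UTC+08:00.
18:45 UTC + 8h = 02:45 Bryvik Territory (rolling into the next day, 17 March 2033).

02:45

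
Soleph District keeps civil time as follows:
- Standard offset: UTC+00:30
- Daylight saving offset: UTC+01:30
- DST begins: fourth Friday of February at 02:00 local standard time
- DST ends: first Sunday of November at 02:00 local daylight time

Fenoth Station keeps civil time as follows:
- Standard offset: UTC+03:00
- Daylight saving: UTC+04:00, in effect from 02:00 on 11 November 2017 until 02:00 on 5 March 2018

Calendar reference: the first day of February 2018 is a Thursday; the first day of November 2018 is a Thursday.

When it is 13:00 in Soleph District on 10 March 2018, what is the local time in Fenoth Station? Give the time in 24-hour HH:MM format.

1 February 2018 is a Thursday, so the first Friday is February 2 and the fourth is February 23.
1 November 2018 is a Thursday, so the first Sunday is November 4.
10 March 2018 lies within the daylight-saving period (23 February – 4 November), so Soleph District is on daylight time, UTC+01:30.
13:00 Soleph District − 1h30m = 11:30 UTC.
At the standard offset (UTC+03:00), 11:30 UTC + 3h = 14:30 Fenoth Station standard time.
Daylight saving runs 11 November 2017 – 5 March 2018; the standard-time date in Fenoth Station, 10 March 2018, is outside that window, so Fenoth Station is on standard time at UTC+03:00.
11:30 UTC + 3h = 14:30 Fenoth Station.

14:30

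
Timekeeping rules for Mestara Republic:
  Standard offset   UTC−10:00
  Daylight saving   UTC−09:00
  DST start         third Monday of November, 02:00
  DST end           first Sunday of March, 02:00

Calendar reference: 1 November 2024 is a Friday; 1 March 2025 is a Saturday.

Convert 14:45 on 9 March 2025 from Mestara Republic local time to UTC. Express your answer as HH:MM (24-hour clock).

00:45

1 November 2024 is a Friday, so the first Monday is November 4 and the third is November 18.
1 March 2025 is a Saturday, so the first Sunday is March 2.
9 March 2025 is outside the daylight-saving period (18 November 2024 – 2 March 2025), so Mestara Republic is on standard time, UTC−10:00.
14:45 local + 10h = 00:45 UTC (rolling into the next day, 10 March 2025).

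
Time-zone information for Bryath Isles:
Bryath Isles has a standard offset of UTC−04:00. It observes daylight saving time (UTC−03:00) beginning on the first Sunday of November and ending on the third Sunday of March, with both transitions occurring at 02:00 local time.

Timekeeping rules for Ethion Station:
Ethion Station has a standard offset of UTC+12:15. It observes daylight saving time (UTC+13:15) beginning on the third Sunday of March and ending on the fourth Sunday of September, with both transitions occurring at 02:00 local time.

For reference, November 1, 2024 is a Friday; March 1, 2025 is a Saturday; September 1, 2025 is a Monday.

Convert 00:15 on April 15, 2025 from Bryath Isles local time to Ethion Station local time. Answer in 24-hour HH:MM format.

17:30

1 November 2024 is a Friday, so the first Sunday is November 3.
1 March 2025 is a Saturday, so the first Sunday is March 2 and the third is March 16.
April 15, 2025 does not fall between 3 November 2024 and 16 March 2025, so daylight saving is not in effect and Bryath Isles is at UTC−04:00.
00:15 Bryath Isles + 4h = 04:15 UTC.
1 March 2025 is a Saturday, so the first Sunday is March 2 and the third is March 16.
1 September 2025 is a Monday, so the first Sunday is September 7 and the fourth is September 28.
At the standard offset (UTC+12:15), 04:15 UTC + 12h15m = 16:30 Ethion Station standard time.
The standard-time date in Ethion Station, April 15, 2025, falls between 16 March and 28 September, so daylight saving is in effect and Ethion Station is at UTC+13:15.
04:15 UTC + 13h15m = 17:30 Ethion Station.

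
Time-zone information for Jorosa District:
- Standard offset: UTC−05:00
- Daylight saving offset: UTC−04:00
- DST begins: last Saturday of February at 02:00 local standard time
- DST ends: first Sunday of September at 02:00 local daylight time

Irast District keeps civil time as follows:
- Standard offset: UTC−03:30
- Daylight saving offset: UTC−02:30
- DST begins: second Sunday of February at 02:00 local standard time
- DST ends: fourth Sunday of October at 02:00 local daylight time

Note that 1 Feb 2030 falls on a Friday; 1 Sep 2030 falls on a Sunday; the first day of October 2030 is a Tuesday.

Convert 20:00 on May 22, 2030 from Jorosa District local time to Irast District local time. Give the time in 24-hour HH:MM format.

21:30

1 February 2030 is a Friday, so Saturdays fall on 2, 9, 16, 23; the last is February 23.
1 September 2030 is a Sunday, so the first Sunday is September 1.
May 22, 2030 lies within the daylight-saving period (23 February – 1 September), so Jorosa District is on daylight time, UTC−04:00.
20:00 Jorosa District + 4h = 00:00 UTC (rolling into the next day, 23 May 2030).
1 February 2030 is a Friday, so the first Sunday is February 3 and the second is February 10.
1 October 2030 is a Tuesday, so the first Sunday is October 6 and the fourth is October 27.
At the standard offset (UTC−03:30), 00:00 UTC − 3h30m = 20:30 Irast District standard time (rolling into the previous day, 22 May 2030).
Daylight saving runs 10 February – 27 October; the standard-time date in Irast District, May 22, 2030, is inside that window, so Irast District is at UTC−02:30.
00:00 UTC − 2h30m = 21:30 Irast District (rolling into the previous day, 22 May 2030).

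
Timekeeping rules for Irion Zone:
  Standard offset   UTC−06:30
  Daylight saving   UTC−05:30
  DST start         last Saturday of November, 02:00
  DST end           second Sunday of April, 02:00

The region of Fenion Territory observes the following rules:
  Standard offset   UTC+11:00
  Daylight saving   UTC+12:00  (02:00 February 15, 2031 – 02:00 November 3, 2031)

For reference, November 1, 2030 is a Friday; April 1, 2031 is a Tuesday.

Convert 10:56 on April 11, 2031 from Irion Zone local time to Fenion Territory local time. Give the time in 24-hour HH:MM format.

04:26

1 November 2030 is a Friday, so Saturdays fall on 2, 9, 16, 23, 30; the last is November 30.
1 April 2031 is a Tuesday, so the first Sunday is April 6 and the second is April 13.
Daylight saving runs 30 November 2030 – 13 April 2031; April 11, 2031 is inside that window, so Irion Zone is at UTC−05:30.
10:56 Irion Zone + 5h30m = 16:26 UTC.
At the standard offset (UTC+11:00), 16:26 UTC + 11h = 03:26 Fenion Territory standard time (rolling into the next day, 12 April 2031).
Daylight saving runs 15 February – 3 November; the standard-time date in Fenion Territory, April 12, 2031, is inside that window, so Fenion Territory is at UTC+12:00.
16:26 UTC + 12h = 04:26 Fenion Territory (rolling into the next day, 12 April 2031).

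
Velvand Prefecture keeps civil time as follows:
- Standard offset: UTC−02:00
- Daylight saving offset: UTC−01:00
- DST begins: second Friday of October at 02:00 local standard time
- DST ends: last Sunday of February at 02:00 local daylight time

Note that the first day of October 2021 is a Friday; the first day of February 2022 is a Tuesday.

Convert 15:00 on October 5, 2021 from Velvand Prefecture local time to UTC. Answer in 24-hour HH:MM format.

1 October 2021 is a Friday, so the first Friday is October 1 and the second is October 8.
1 February 2022 is a Tuesday, so Sundays fall on 6, 13, 20, 27; the last is February 27.
October 5, 2021 does not fall between 8 October 2021 and 27 February 2022, so daylight saving is not in effect and Velvand Prefecture is at UTC−02:00.
15:00 local + 2h = 17:00 UTC.

17:00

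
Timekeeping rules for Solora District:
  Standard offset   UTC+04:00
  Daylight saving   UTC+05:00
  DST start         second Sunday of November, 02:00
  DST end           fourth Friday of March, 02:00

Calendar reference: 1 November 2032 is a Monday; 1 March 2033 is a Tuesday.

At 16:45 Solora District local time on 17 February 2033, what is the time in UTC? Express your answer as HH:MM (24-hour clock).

11:45

1 November 2032 is a Monday, so the first Sunday is November 7 and the second is November 14.
1 March 2033 is a Tuesday, so the first Friday is March 4 and the fourth is March 25.
17 February 2033 lies within the daylight-saving period (14 November 2032 – 25 March 2033), so Solora District is on daylight time, UTC+05:00.
16:45 local − 5h = 11:45 UTC.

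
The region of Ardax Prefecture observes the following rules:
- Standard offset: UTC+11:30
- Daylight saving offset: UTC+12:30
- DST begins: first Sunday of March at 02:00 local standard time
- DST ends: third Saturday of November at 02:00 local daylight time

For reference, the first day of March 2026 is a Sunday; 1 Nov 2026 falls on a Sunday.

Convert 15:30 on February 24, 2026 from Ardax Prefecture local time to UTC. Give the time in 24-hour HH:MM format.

1 March 2026 is a Sunday, so the first Sunday is March 1.
1 November 2026 is a Sunday, so the first Saturday is November 7 and the third is November 21.
February 24, 2026 does not fall between 1 March and 21 November, so daylight saving is not in effect and Ardax Prefecture is at UTC+11:30.
15:30 local − 11h30m = 04:00 UTC.

04:00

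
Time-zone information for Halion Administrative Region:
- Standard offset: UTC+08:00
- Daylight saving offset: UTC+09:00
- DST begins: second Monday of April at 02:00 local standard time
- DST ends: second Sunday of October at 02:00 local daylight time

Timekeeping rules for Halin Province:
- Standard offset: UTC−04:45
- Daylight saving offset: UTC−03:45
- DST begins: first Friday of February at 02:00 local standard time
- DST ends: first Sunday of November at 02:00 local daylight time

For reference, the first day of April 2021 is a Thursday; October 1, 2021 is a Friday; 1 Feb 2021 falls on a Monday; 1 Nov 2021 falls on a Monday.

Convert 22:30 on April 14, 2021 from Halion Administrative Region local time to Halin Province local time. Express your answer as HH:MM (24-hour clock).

09:45

1 April 2021 is a Thursday, so the first Monday is April 5 and the second is April 12.
1 October 2021 is a Friday, so the first Sunday is October 3 and the second is October 10.
April 14, 2021 falls between 12 April and 10 October, so daylight saving is in effect and Halion Administrative Region is at UTC+09:00.
22:30 Halion Administrative Region − 9h = 13:30 UTC.
1 February 2021 is a Monday, so the first Friday is February 5.
1 November 2021 is a Monday, so the first Sunday is November 7.
At the standard offset (UTC−04:45), 13:30 UTC − 4h45m = 08:45 Halin Province standard time.
Daylight saving runs 5 February – 7 November; the standard-time date in Halin Province, April 14, 2021, is inside that window, so Halin Province is at UTC−03:45.
13:30 UTC − 3h45m = 09:45 Halin Province.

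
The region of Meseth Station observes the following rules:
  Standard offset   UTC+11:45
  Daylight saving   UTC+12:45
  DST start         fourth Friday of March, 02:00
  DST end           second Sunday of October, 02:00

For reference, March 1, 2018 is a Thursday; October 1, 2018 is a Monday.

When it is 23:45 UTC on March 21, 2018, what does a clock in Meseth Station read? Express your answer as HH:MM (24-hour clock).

1 March 2018 is a Thursday, so the first Friday is March 2 and the fourth is March 23.
1 October 2018 is a Monday, so the first Sunday is October 7 and the second is October 14.
At the standard offset (UTC+11:45), 23:45 UTC + 11h45m = 11:30 Meseth Station standard time (rolling into the next day, 22 March 2018).
Daylight saving runs 23 March – 14 October; the standard-time date in Meseth Station, March 22, 2018, is outside that window, so Meseth Station is on standard time at UTC+11:45.
23:45 UTC + 11h45m = 11:30 local (rolling into the next day, 22 March 2018).

11:30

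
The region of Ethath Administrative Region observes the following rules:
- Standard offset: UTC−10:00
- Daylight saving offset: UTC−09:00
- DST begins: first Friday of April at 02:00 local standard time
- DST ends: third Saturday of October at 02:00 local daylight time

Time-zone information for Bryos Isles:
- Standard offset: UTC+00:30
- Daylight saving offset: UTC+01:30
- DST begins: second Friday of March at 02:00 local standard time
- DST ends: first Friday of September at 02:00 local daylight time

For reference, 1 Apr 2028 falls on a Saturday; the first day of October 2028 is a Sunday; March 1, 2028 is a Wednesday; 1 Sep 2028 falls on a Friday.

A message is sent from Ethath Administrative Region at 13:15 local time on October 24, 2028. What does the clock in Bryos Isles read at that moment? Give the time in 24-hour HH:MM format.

1 April 2028 is a Saturday, so the first Friday is April 7.
1 October 2028 is a Sunday, so the first Saturday is October 7 and the third is October 21.
October 24, 2028 does not fall between 7 April and 21 October, so daylight saving is not in effect and Ethath Administrative Region is at UTC−10:00.
13:15 Ethath Administrative Region + 10h = 23:15 UTC.
1 March 2028 is a Wednesday, so the first Friday is March 3 and the second is March 10.
1 September 2028 is a Friday, so the first Friday is September 1.
At the standard offset (UTC+00:30), 23:15 UTC + 0h30m = 23:45 Bryos Isles standard time.
The standard-time date in Bryos Isles, October 24, 2028, is outside the daylight-saving period (10 March – 1 September), so Bryos Isles is on standard time, UTC+00:30.
23:15 UTC + 0h30m = 23:45 Bryos Isles.

23:45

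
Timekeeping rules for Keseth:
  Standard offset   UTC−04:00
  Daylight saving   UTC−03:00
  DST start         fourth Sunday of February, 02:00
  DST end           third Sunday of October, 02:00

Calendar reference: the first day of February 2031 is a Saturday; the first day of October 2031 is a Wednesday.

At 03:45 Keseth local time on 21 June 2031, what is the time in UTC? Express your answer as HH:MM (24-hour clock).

1 February 2031 is a Saturday, so the first Sunday is February 2 and the fourth is February 23.
1 October 2031 is a Wednesday, so the first Sunday is October 5 and the third is October 19.
21 June 2031 falls between 23 February and 19 October, so daylight saving is in effect and Keseth is at UTC−03:00.
03:45 local + 3h = 06:45 UTC.

06:45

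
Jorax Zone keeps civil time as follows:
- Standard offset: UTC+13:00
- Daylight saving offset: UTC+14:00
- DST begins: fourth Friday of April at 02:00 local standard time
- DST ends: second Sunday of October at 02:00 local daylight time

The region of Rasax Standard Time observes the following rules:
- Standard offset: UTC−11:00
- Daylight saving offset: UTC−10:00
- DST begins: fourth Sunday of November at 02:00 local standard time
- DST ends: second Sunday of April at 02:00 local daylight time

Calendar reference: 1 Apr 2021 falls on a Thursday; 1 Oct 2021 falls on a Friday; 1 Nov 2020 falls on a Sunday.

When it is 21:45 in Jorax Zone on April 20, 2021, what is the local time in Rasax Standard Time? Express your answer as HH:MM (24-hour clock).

1 April 2021 is a Thursday, so the first Friday is April 2 and the fourth is April 23.
1 October 2021 is a Friday, so the first Sunday is October 3 and the second is October 10.
Daylight saving runs 23 April – 10 October; April 20, 2021 is outside that window, so Jorax Zone is on standard time at UTC+13:00.
21:45 Jorax Zone − 13h = 08:45 UTC.
1 November 2020 is a Sunday, so the first Sunday is November 1 and the fourth is November 22.
1 April 2021 is a Thursday, so the first Sunday is April 4 and the second is April 11.
At the standard offset (UTC−11:00), 08:45 UTC − 11h = 21:45 Rasax Standard Time standard time (rolling into the previous day, 19 April 2021).
The standard-time date in Rasax Standard Time, April 19, 2021, is outside the daylight-saving period (22 November 2020 – 11 April 2021), so Rasax Standard Time is on standard time, UTC−11:00.
08:45 UTC − 11h = 21:45 Rasax Standard Time (rolling into the previous day, 19 April 2021).

21:45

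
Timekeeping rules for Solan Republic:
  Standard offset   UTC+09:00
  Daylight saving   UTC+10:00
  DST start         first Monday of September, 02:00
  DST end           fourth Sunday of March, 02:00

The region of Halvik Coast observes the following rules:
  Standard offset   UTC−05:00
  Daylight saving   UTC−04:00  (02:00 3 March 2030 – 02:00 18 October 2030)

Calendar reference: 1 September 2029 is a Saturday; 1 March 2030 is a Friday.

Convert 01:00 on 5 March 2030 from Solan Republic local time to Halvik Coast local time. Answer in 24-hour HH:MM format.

11:00

1 September 2029 is a Saturday, so the first Monday is September 3.
1 March 2030 is a Friday, so the first Sunday is March 3 and the fourth is March 24.
5 March 2030 lies within the daylight-saving period (3 September 2029 – 24 March 2030), so Solan Republic is on daylight time, UTC+10:00.
01:00 Solan Republic − 10h = 15:00 UTC (rolling into the previous day, 4 March 2030).
At the standard offset (UTC−05:00), 15:00 UTC − 5h = 10:00 Halvik Coast standard time.
Daylight saving runs 3 March – 18 October; the standard-time date in Halvik Coast, 4 March 2030, is inside that window, so Halvik Coast is at UTC−04:00.
15:00 UTC − 4h = 11:00 Halvik Coast.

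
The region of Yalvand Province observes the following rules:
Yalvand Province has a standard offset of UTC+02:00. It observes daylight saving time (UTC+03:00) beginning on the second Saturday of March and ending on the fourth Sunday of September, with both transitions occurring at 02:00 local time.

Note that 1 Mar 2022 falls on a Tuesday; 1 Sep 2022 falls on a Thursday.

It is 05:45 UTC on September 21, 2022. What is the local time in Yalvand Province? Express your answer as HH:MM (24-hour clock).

08:45

1 March 2022 is a Tuesday, so the first Saturday is March 5 and the second is March 12.
1 September 2022 is a Thursday, so the first Sunday is September 4 and the fourth is September 25.
At the standard offset (UTC+02:00), 05:45 UTC + 2h = 07:45 Yalvand Province standard time.
Daylight saving runs 12 March – 25 September; the standard-time date in Yalvand Province, September 21, 2022, is inside that window, so Yalvand Province is at UTC+03:00.
05:45 UTC + 3h = 08:45 local.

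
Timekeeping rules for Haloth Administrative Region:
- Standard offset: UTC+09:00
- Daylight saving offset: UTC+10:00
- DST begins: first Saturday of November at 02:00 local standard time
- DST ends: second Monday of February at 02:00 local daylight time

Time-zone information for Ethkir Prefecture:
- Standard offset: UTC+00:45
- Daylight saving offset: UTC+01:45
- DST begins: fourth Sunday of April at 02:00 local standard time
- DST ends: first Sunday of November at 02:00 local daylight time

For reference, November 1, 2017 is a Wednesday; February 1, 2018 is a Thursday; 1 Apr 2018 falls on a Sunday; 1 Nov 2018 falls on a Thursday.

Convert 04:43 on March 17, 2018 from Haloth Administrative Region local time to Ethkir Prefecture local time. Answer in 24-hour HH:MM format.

1 November 2017 is a Wednesday, so the first Saturday is November 4.
1 February 2018 is a Thursday, so the first Monday is February 5 and the second is February 12.
March 17, 2018 does not fall between 4 November 2017 and 12 February 2018, so daylight saving is not in effect and Haloth Administrative Region is at UTC+09:00.
04:43 Haloth Administrative Region − 9h = 19:43 UTC (rolling into the previous day, 16 March 2018).
1 April 2018 is a Sunday, so the first Sunday is April 1 and the fourth is April 22.
1 November 2018 is a Thursday, so the first Sunday is November 4.
At the standard offset (UTC+00:45), 19:43 UTC + 0h45m = 20:28 Ethkir Prefecture standard time.
Daylight saving runs 22 April – 4 November; the standard-time date in Ethkir Prefecture, March 16, 2018, is outside that window, so Ethkir Prefecture is on standard time at UTC+00:45.
19:43 UTC + 0h45m = 20:28 Ethkir Prefecture.

20:28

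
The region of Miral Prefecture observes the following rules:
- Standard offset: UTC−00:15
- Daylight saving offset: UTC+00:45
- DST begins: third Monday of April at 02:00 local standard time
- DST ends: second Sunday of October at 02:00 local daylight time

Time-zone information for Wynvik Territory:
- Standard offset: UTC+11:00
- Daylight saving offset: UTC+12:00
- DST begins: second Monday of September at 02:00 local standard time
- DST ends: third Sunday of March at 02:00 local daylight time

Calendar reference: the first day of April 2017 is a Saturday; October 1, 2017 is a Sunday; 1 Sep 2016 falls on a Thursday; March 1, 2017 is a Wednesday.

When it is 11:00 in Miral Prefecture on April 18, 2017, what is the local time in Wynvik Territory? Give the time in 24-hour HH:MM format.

21:15

1 April 2017 is a Saturday, so the first Monday is April 3 and the third is April 17.
1 October 2017 is a Sunday, so the first Sunday is October 1 and the second is October 8.
Daylight saving runs 17 April – 8 October; April 18, 2017 is inside that window, so Miral Prefecture is at UTC+00:45.
11:00 Miral Prefecture − 0h45m = 10:15 UTC.
1 September 2016 is a Thursday, so the first Monday is September 5 and the second is September 12.
1 March 2017 is a Wednesday, so the first Sunday is March 5 and the third is March 19.
At the standard offset (UTC+11:00), 10:15 UTC + 11h = 21:15 Wynvik Territory standard time.
Daylight saving runs 12 September 2016 – 19 March 2017; the standard-time date in Wynvik Territory, April 18, 2017, is outside that window, so Wynvik Territory is on standard time at UTC+11:00.
10:15 UTC + 11h = 21:15 Wynvik Territory.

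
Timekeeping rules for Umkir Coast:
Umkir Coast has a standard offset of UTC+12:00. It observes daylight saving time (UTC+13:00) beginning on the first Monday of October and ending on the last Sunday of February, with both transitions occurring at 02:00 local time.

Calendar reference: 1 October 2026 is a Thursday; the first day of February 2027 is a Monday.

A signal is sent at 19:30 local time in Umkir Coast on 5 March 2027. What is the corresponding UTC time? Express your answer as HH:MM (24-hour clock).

07:30

1 October 2026 is a Thursday, so the first Monday is October 5.
1 February 2027 is a Monday, so Sundays fall on 7, 14, 21, 28; the last is February 28.
5 March 2027 does not fall between 5 October 2026 and 28 February 2027, so daylight saving is not in effect and Umkir Coast is at UTC+12:00.
19:30 local − 12h = 07:30 UTC.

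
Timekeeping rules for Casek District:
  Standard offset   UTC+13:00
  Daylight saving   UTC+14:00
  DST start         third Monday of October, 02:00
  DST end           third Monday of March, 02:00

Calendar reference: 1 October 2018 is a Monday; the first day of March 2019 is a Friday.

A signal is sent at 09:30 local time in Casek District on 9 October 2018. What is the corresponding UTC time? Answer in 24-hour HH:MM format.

20:30

1 October 2018 is a Monday, so the first Monday is October 1 and the third is October 15.
1 March 2019 is a Friday, so the first Monday is March 4 and the third is March 18.
9 October 2018 does not fall between 15 October 2018 and 18 March 2019, so daylight saving is not in effect and Casek District is at UTC+13:00.
09:30 local − 13h = 20:30 UTC (rolling into the previous day, 8 October 2018).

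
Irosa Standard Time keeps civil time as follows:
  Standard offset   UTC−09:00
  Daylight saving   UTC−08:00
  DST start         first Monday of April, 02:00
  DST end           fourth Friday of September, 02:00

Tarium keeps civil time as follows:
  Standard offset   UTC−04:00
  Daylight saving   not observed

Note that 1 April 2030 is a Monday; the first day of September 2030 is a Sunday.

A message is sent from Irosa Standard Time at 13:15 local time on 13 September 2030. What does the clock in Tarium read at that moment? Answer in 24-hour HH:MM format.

1 April 2030 is a Monday, so the first Monday is April 1.
1 September 2030 is a Sunday, so the first Friday is September 6 and the fourth is September 27.
13 September 2030 lies within the daylight-saving period (1 April – 27 September), so Irosa Standard Time is on daylight time, UTC−08:00.
13:15 Irosa Standard Time + 8h = 21:15 UTC.
Tarium stays on UTC−04:00 all year.
21:15 UTC − 4h = 17:15 Tarium.

17:15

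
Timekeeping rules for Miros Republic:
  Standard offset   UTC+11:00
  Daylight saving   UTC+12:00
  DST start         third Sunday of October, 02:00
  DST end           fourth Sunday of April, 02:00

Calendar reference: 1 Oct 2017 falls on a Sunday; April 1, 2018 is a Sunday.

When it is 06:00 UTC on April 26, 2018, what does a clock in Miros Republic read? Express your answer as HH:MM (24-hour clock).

1 October 2017 is a Sunday, so the first Sunday is October 1 and the third is October 15.
1 April 2018 is a Sunday, so the first Sunday is April 1 and the fourth is April 22.
At the standard offset (UTC+11:00), 06:00 UTC + 11h = 17:00 Miros Republic standard time.
The standard-time date in Miros Republic, April 26, 2018, is outside the daylight-saving period (15 October 2017 – 22 April 2018), so Miros Republic is on standard time, UTC+11:00.
06:00 UTC + 11h = 17:00 local.

17:00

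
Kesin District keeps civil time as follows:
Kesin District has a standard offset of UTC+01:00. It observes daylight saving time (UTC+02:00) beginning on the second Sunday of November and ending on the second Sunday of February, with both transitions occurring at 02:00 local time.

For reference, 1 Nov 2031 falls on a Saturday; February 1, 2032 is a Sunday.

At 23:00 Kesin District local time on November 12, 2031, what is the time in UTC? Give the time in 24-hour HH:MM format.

21:00

1 November 2031 is a Saturday, so the first Sunday is November 2 and the second is November 9.
1 February 2032 is a Sunday, so the first Sunday is February 1 and the second is February 8.
Daylight saving runs 9 November 2031 – 8 February 2032; November 12, 2031 is inside that window, so Kesin District is at UTC+02:00.
23:00 local − 2h = 21:00 UTC.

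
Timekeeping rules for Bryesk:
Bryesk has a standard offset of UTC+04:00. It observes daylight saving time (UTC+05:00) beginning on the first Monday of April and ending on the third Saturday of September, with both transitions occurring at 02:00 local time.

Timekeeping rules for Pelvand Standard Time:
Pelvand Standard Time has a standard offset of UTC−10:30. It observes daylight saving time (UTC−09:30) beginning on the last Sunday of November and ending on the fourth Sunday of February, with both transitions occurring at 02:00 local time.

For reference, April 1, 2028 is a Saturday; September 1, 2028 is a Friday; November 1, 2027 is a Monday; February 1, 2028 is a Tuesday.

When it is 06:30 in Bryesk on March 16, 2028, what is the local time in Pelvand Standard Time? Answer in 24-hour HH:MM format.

1 April 2028 is a Saturday, so the first Monday is April 3.
1 September 2028 is a Friday, so the first Saturday is September 2 and the third is September 16.
March 16, 2028 is outside the daylight-saving period (3 April – 16 September), so Bryesk is on standard time, UTC+04:00.
06:30 Bryesk − 4h = 02:30 UTC.
1 November 2027 is a Monday, so Sundays fall on 7, 14, 21, 28; the last is November 28.
1 February 2028 is a Tuesday, so the first Sunday is February 6 and the fourth is February 27.
At the standard offset (UTC−10:30), 02:30 UTC − 10h30m = 16:00 Pelvand Standard Time standard time (rolling into the previous day, 15 March 2028).
The standard-time date in Pelvand Standard Time, March 15, 2028, does not fall between 28 November 2027 and 27 February 2028, so daylight saving is not in effect and Pelvand Standard Time is at UTC−10:30.
02:30 UTC − 10h30m = 16:00 Pelvand Standard Time (rolling into the previous day, 15 March 2028).

16:00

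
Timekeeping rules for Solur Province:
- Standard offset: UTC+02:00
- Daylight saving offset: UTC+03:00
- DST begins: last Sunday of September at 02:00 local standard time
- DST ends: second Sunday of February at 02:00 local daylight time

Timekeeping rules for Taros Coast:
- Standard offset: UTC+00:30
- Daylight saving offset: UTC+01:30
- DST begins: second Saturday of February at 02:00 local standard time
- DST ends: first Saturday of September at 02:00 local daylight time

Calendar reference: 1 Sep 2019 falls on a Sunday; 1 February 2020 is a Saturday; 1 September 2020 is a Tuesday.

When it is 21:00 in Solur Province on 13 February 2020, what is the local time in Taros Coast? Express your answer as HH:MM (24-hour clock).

1 September 2019 is a Sunday, so Sundays fall on 1, 8, 15, 22, 29; the last is September 29.
1 February 2020 is a Saturday, so the first Sunday is February 2 and the second is February 9.
13 February 2020 does not fall between 29 September 2019 and 9 February 2020, so daylight saving is not in effect and Solur Province is at UTC+02:00.
21:00 Solur Province − 2h = 19:00 UTC.
1 February 2020 is a Saturday, so the first Saturday is February 1 and the second is February 8.
1 September 2020 is a Tuesday, so the first Saturday is September 5.
At the standard offset (UTC+00:30), 19:00 UTC + 0h30m = 19:30 Taros Coast standard time.
Daylight saving runs 8 February – 5 September; the standard-time date in Taros Coast, 13 February 2020, is inside that window, so Taros Coast is at UTC+01:30.
19:00 UTC + 1h30m = 20:30 Taros Coast.

20:30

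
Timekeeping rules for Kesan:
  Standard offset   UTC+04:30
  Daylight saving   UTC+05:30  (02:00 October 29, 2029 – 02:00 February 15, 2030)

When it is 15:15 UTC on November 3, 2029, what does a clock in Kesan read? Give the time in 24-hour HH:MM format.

20:45

At the standard offset (UTC+04:30), 15:15 UTC + 4h30m = 19:45 Kesan standard time.
The standard-time date in Kesan, November 3, 2029, falls between 29 October 2029 and 15 February 2030, so daylight saving is in effect and Kesan is at UTC+05:30.
15:15 UTC + 5h30m = 20:45 local.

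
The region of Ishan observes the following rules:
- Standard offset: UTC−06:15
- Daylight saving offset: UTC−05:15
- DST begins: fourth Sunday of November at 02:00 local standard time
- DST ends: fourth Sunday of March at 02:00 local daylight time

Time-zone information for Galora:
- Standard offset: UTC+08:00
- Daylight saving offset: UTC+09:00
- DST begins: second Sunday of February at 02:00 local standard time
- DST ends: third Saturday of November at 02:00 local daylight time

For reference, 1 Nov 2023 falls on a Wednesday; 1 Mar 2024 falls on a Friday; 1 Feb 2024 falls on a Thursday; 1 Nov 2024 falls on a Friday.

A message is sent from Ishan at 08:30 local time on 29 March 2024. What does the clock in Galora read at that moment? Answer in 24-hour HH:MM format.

23:45

1 November 2023 is a Wednesday, so the first Sunday is November 5 and the fourth is November 26.
1 March 2024 is a Friday, so the first Sunday is March 3 and the fourth is March 24.
29 March 2024 is outside the daylight-saving period (26 November 2023 – 24 March 2024), so Ishan is on standard time, UTC−06:15.
08:30 Ishan + 6h15m = 14:45 UTC.
1 February 2024 is a Thursday, so the first Sunday is February 4 and the second is February 11.
1 November 2024 is a Friday, so the first Saturday is November 2 and the third is November 16.
At the standard offset (UTC+08:00), 14:45 UTC + 8h = 22:45 Galora standard time.
The standard-time date in Galora, 29 March 2024, lies within the daylight-saving period (11 February – 16 November), so Galora is on daylight time, UTC+09:00.
14:45 UTC + 9h = 23:45 Galora.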